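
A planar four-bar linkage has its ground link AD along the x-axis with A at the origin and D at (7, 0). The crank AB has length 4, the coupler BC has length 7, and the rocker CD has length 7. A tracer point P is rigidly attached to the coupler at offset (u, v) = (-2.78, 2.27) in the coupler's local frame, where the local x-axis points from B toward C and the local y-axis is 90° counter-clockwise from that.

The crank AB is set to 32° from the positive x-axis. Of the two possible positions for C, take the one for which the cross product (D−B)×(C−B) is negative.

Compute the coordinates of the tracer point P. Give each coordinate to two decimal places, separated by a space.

A=(0,0), D=(7.00,0)
B = A + 4.00·(cos32°, sin32°) = (3.3922, 2.1197)
|BD| = 4.1844
circle(B,7.00) ∩ circle(D,7.00): a=2.0922, h=6.6800
  candidates: C₊=(8.5800,6.8194) cross=27.952; C₋=(1.8122,-4.6997) cross=-27.952
  mode - wants cross < 0 → take C=(1.8122,-4.6997) (cross=-27.952)
ex = (C−B)/|BC| = (-0.2257,-0.9742); ey = (0.9742,-0.2257)
P = B + -2.78·ex + 2.27·ey = (6.2311,4.3156)

6.23 4.32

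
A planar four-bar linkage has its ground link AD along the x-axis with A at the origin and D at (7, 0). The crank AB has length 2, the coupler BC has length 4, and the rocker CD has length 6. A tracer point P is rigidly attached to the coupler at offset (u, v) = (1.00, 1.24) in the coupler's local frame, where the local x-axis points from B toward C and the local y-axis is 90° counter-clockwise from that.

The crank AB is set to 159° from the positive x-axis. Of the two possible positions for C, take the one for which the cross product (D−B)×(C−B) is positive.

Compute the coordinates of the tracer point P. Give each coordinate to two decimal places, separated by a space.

A=(0,0), D=(7.00,0)
B = A + 2.00·(cos159°, sin159°) = (-1.8672, 0.7167)
|BD| = 8.8961
circle(B,4.00) ∩ circle(D,6.00): a=3.3239, h=2.2252
  candidates: C₊=(1.6253,2.6669) cross=19.795; C₋=(1.2667,-1.7690) cross=-19.795
  mode + wants cross > 0 → take C=(1.6253,2.6669) (cross=19.795)
ex = (C−B)/|BC| = (0.8731,0.4875); ey = (-0.4875,0.8731)
P = B + 1.00·ex + 1.24·ey = (-1.5986,2.2869)

-1.60 2.29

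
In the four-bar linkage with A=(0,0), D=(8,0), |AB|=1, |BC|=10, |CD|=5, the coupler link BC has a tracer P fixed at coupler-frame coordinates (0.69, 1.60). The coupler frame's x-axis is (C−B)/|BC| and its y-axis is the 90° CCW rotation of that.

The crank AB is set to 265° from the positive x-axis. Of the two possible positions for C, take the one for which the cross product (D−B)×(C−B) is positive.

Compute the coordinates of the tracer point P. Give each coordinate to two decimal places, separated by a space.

A=(0,0), D=(8.00,0)
B = A + 1.00·(cos265°, sin265°) = (-0.0872, -0.9962)
|BD| = 8.1483
circle(B,10.00) ∩ circle(D,5.00): a=8.6763, h=4.9720
  candidates: C₊=(7.9162,4.9993) cross=40.514; C₋=(9.1320,-4.8702) cross=-40.514
  mode + wants cross > 0 → take C=(7.9162,4.9993) (cross=40.514)
ex = (C−B)/|BC| = (0.8003,0.5995); ey = (-0.5995,0.8003)
P = B + 0.69·ex + 1.60·ey = (-0.4942,0.6980)

-0.49 0.70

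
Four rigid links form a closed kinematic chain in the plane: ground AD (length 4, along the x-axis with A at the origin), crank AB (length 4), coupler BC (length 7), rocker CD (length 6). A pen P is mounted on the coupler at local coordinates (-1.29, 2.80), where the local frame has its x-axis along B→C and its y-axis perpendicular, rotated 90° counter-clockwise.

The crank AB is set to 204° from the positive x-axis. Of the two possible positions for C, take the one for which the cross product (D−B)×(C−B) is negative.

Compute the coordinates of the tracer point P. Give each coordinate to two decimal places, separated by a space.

A=(0,0), D=(4.00,0)
B = A + 4.00·(cos204°, sin204°) = (-3.6542, -1.6269)
|BD| = 7.8252
circle(B,7.00) ∩ circle(D,6.00): a=4.7432, h=5.1480
  candidates: C₊=(-0.0849,4.3947) cross=40.284; C₋=(2.0557,-5.6763) cross=-40.284
  mode - wants cross < 0 → take C=(2.0557,-5.6763) (cross=-40.284)
ex = (C−B)/|BC| = (0.8157,-0.5785); ey = (0.5785,0.8157)
P = B + -1.29·ex + 2.80·ey = (-3.0867,1.4032)

-3.09 1.40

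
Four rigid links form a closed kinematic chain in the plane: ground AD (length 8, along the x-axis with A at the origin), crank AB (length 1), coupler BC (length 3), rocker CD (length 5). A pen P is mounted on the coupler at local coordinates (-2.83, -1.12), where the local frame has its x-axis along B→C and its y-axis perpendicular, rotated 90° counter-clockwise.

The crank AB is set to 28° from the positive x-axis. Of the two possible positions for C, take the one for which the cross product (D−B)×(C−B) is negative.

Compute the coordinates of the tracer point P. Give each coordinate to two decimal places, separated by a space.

A=(0,0), D=(8.00,0)
B = A + 1.00·(cos28°, sin28°) = (0.8829, 0.4695)
|BD| = 7.1325
circle(B,3.00) ∩ circle(D,5.00): a=2.4446, h=1.7389
  candidates: C₊=(3.4367,2.0437) cross=12.403; C₋=(3.2078,-1.4266) cross=-12.403
  mode - wants cross < 0 → take C=(3.2078,-1.4266) (cross=-12.403)
ex = (C−B)/|BC| = (0.7750,-0.6320); ey = (0.6320,0.7750)
P = B + -2.83·ex + -1.12·ey = (-2.0180,1.3901)

-2.02 1.39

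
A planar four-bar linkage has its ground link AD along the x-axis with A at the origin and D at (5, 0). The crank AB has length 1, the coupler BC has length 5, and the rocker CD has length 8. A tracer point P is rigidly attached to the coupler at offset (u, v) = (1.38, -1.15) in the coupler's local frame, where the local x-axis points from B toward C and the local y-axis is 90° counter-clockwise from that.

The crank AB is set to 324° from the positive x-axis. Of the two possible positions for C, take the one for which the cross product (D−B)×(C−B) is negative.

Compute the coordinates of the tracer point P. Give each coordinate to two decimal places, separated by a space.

A=(0,0), D=(5.00,0)
B = A + 1.00·(cos324°, sin324°) = (0.8090, -0.5878)
|BD| = 4.2320
circle(B,5.00) ∩ circle(D,8.00): a=-2.4917, h=4.3349
  candidates: C₊=(-2.2607,3.3590) cross=18.345; C₋=(-1.0565,-5.2267) cross=-18.345
  mode - wants cross < 0 → take C=(-1.0565,-5.2267) (cross=-18.345)
ex = (C−B)/|BC| = (-0.3731,-0.9278); ey = (0.9278,-0.3731)
P = B + 1.38·ex + -1.15·ey = (-0.7728,-1.4391)

-0.77 -1.44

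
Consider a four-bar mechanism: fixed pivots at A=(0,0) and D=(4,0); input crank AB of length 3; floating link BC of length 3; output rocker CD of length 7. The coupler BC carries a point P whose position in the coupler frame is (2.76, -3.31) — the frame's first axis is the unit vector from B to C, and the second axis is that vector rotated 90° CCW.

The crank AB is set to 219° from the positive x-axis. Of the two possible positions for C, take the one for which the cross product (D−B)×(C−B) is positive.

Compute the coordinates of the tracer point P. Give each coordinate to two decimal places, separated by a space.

A=(0,0), D=(4.00,0)
B = A + 3.00·(cos219°, sin219°) = (-2.3314, -1.8880)
|BD| = 6.6069
circle(B,3.00) ∩ circle(D,7.00): a=0.2763, h=2.9872
  candidates: C₊=(-2.9202,1.0537) cross=19.737; C₋=(-1.2130,-4.6717) cross=-19.737
  mode + wants cross > 0 → take C=(-2.9202,1.0537) (cross=19.737)
ex = (C−B)/|BC| = (-0.1963,0.9806); ey = (-0.9806,-0.1963)
P = B + 2.76·ex + -3.31·ey = (0.3725,1.4680)

0.37 1.47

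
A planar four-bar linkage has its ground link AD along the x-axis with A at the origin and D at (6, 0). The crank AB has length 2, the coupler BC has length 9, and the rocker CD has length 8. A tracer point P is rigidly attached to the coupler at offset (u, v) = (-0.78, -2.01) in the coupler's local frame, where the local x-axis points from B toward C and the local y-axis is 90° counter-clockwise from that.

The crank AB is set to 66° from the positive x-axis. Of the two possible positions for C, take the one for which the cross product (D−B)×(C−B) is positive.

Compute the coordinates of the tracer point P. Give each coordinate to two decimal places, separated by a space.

1.58 -0.19

A=(0,0), D=(6.00,0)
B = A + 2.00·(cos66°, sin66°) = (0.8135, 1.8271)
|BD| = 5.4989
circle(B,9.00) ∩ circle(D,8.00): a=4.2952, h=7.9089
  candidates: C₊=(7.4925,7.8595) cross=43.491; C₋=(2.2368,-7.0596) cross=-43.491
  mode + wants cross > 0 → take C=(7.4925,7.8595) (cross=43.491)
ex = (C−B)/|BC| = (0.7421,0.6703); ey = (-0.6703,0.7421)
P = B + -0.78·ex + -2.01·ey = (1.5819,-0.1874)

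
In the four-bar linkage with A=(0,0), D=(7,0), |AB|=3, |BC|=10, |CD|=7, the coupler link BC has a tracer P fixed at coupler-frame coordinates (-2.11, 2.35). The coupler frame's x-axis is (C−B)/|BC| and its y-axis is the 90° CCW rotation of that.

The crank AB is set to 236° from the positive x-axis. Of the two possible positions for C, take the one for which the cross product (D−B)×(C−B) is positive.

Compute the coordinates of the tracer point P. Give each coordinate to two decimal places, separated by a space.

-4.78 -3.07

A=(0,0), D=(7.00,0)
B = A + 3.00·(cos236°, sin236°) = (-1.6776, -2.4871)
|BD| = 9.0270
circle(B,10.00) ∩ circle(D,7.00): a=7.3384, h=6.7933
  candidates: C₊=(3.5051,6.0651) cross=61.323; C₋=(7.2484,-6.9956) cross=-61.323
  mode + wants cross > 0 → take C=(3.5051,6.0651) (cross=61.323)
ex = (C−B)/|BC| = (0.5183,0.8552); ey = (-0.8552,0.5183)
P = B + -2.11·ex + 2.35·ey = (-4.7809,-3.0737)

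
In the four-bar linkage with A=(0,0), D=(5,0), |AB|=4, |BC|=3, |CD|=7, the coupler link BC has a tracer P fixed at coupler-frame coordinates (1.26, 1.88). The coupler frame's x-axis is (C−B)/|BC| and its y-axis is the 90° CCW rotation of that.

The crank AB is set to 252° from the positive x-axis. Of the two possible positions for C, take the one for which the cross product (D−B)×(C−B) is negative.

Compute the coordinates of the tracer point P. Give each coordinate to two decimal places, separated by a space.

0.95 -3.21

A=(0,0), D=(5.00,0)
B = A + 4.00·(cos252°, sin252°) = (-1.2361, -3.8042)
|BD| = 7.3048
circle(B,3.00) ∩ circle(D,7.00): a=0.9145, h=2.8572
  candidates: C₊=(-1.9433,-0.8888) cross=20.871; C₋=(1.0326,-5.7671) cross=-20.871
  mode - wants cross < 0 → take C=(1.0326,-5.7671) (cross=-20.871)
ex = (C−B)/|BC| = (0.7562,-0.6543); ey = (0.6543,0.7562)
P = B + 1.26·ex + 1.88·ey = (0.9469,-3.2069)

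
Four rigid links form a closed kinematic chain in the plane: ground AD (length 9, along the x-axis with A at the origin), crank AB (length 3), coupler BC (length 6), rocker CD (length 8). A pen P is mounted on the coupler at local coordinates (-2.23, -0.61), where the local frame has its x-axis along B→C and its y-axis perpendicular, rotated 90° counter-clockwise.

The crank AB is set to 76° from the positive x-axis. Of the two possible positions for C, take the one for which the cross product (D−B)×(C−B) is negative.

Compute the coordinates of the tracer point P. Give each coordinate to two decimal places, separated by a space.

A=(0,0), D=(9.00,0)
B = A + 3.00·(cos76°, sin76°) = (0.7258, 2.9109)
|BD| = 8.7713
circle(B,6.00) ∩ circle(D,8.00): a=2.7896, h=5.3121
  candidates: C₊=(5.1201,6.9962) cross=46.594; C₋=(1.5943,-3.0259) cross=-46.594
  mode - wants cross < 0 → take C=(1.5943,-3.0259) (cross=-46.594)
ex = (C−B)/|BC| = (0.1448,-0.9895); ey = (0.9895,0.1448)
P = B + -2.23·ex + -0.61·ey = (-0.2006,5.0291)

-0.20 5.03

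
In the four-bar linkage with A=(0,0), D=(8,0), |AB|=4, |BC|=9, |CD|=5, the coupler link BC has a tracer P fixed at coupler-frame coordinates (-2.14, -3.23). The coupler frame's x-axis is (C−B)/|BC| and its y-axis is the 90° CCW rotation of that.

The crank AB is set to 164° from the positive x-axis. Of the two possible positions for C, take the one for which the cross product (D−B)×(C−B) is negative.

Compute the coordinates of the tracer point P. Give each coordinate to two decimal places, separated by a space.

-7.25 -0.74

A=(0,0), D=(8.00,0)
B = A + 4.00·(cos164°, sin164°) = (-3.8450, 1.1025)
|BD| = 11.8962
circle(B,9.00) ∩ circle(D,5.00): a=8.3018, h=3.4756
  candidates: C₊=(4.7432,3.7938) cross=41.347; C₋=(4.0989,-3.1275) cross=-41.347
  mode - wants cross < 0 → take C=(4.0989,-3.1275) (cross=-41.347)
ex = (C−B)/|BC| = (0.8827,-0.4700); ey = (0.4700,0.8827)
P = B + -2.14·ex + -3.23·ey = (-7.2521,-0.7426)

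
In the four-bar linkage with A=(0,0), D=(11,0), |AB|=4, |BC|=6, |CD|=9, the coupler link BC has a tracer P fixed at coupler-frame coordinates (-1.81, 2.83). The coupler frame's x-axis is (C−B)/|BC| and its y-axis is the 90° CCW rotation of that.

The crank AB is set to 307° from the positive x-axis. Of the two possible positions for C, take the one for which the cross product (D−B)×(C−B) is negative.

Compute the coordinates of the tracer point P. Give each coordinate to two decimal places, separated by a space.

3.35 0.03

A=(0,0), D=(11.00,0)
B = A + 4.00·(cos307°, sin307°) = (2.4073, -3.1945)
|BD| = 9.1673
circle(B,6.00) ∩ circle(D,9.00): a=2.1293, h=5.6095
  candidates: C₊=(2.4484,2.8053) cross=51.424; C₋=(6.3578,-7.7104) cross=-51.424
  mode - wants cross < 0 → take C=(6.3578,-7.7104) (cross=-51.424)
ex = (C−B)/|BC| = (0.6584,-0.7526); ey = (0.7526,0.6584)
P = B + -1.81·ex + 2.83·ey = (3.3455,0.0311)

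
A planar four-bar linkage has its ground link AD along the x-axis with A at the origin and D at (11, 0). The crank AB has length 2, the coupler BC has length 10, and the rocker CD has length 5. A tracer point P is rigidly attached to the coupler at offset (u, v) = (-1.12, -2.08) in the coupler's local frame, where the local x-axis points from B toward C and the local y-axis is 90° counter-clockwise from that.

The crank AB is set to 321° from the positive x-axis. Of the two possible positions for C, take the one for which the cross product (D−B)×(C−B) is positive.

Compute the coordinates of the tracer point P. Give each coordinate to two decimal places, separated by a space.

1.92 -3.59

A=(0,0), D=(11.00,0)
B = A + 2.00·(cos321°, sin321°) = (1.5543, -1.2586)
|BD| = 9.5292
circle(B,10.00) ∩ circle(D,5.00): a=8.6999, h=4.9307
  candidates: C₊=(9.5267,4.7780) cross=46.986; C₋=(10.8292,-4.9971) cross=-46.986
  mode + wants cross > 0 → take C=(9.5267,4.7780) (cross=46.986)
ex = (C−B)/|BC| = (0.7972,0.6037); ey = (-0.6037,0.7972)
P = B + -1.12·ex + -2.08·ey = (1.9170,-3.5930)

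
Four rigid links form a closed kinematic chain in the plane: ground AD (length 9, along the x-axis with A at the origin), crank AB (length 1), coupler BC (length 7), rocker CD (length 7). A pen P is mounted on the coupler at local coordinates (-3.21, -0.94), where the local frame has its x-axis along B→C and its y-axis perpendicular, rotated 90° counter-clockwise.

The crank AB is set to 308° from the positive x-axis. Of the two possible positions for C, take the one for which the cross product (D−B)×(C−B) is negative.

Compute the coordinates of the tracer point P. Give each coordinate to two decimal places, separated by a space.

A=(0,0), D=(9.00,0)
B = A + 1.00·(cos308°, sin308°) = (0.6157, -0.7880)
|BD| = 8.4213
circle(B,7.00) ∩ circle(D,7.00): a=4.2106, h=5.5920
  candidates: C₊=(4.2846,5.1735) cross=47.092; C₋=(5.3311,-5.9615) cross=-47.092
  mode - wants cross < 0 → take C=(5.3311,-5.9615) (cross=-47.092)
ex = (C−B)/|BC| = (0.6736,-0.7391); ey = (0.7391,0.6736)
P = B + -3.21·ex + -0.94·ey = (-2.2414,0.9512)

-2.24 0.95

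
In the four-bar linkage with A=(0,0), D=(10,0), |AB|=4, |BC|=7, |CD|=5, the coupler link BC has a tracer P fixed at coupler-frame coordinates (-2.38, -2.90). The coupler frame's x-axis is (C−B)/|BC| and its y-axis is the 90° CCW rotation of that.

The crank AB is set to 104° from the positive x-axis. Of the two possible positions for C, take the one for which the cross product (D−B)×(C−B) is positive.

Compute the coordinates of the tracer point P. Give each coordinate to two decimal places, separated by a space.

A=(0,0), D=(10.00,0)
B = A + 4.00·(cos104°, sin104°) = (-0.9677, 3.8812)
|BD| = 11.6342
circle(B,7.00) ∩ circle(D,5.00): a=6.8485, h=1.4483
  candidates: C₊=(5.9717,2.9619) cross=16.850; C₋=(5.0053,0.2311) cross=-16.850
  mode + wants cross > 0 → take C=(5.9717,2.9619) (cross=16.850)
ex = (C−B)/|BC| = (0.9913,-0.1313); ey = (0.1313,0.9913)
P = B + -2.38·ex + -2.90·ey = (-3.7079,1.3189)

-3.71 1.32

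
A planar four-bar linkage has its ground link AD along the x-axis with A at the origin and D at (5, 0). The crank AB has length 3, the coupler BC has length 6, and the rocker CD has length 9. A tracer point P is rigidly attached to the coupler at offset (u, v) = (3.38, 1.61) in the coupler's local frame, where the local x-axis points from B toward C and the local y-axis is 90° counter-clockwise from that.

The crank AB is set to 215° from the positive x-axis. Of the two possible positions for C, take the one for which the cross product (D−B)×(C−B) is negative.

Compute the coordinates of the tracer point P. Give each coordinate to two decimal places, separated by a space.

0.28 -4.28

A=(0,0), D=(5.00,0)
B = A + 3.00·(cos215°, sin215°) = (-2.4575, -1.7207)
|BD| = 7.6534
circle(B,6.00) ∩ circle(D,9.00): a=0.8868, h=5.9341
  candidates: C₊=(-2.9275,4.2608) cross=45.416; C₋=(-0.2592,-7.3035) cross=-45.416
  mode - wants cross < 0 → take C=(-0.2592,-7.3035) (cross=-45.416)
ex = (C−B)/|BC| = (0.3664,-0.9305); ey = (0.9305,0.3664)
P = B + 3.38·ex + 1.61·ey = (0.2790,-4.2758)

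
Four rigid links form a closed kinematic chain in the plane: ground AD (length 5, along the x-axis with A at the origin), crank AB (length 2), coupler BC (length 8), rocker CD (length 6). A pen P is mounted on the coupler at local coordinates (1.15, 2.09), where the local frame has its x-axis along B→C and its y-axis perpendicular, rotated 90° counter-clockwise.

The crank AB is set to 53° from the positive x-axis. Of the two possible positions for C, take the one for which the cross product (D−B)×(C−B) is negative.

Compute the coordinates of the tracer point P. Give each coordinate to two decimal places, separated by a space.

3.56 1.24

A=(0,0), D=(5.00,0)
B = A + 2.00·(cos53°, sin53°) = (1.2036, 1.5973)
|BD| = 4.1187
circle(B,8.00) ∩ circle(D,6.00): a=5.4585, h=5.8485
  candidates: C₊=(8.5030,4.8712) cross=24.088; C₋=(3.9668,-5.9104) cross=-24.088
  mode - wants cross < 0 → take C=(3.9668,-5.9104) (cross=-24.088)
ex = (C−B)/|BC| = (0.3454,-0.9385); ey = (0.9385,0.3454)
P = B + 1.15·ex + 2.09·ey = (3.5622,1.2399)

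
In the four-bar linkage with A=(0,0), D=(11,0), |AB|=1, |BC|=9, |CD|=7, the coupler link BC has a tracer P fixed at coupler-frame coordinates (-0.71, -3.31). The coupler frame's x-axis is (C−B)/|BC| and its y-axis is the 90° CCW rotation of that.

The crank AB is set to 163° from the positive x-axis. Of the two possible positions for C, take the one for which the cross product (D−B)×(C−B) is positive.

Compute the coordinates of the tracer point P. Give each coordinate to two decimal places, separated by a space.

0.32 -2.84

A=(0,0), D=(11.00,0)
B = A + 1.00·(cos163°, sin163°) = (-0.9563, 0.2924)
|BD| = 11.9599
circle(B,9.00) ∩ circle(D,7.00): a=7.3177, h=5.2393
  candidates: C₊=(6.4873,5.3512) cross=62.662; C₋=(6.2312,-5.1243) cross=-62.662
  mode + wants cross > 0 → take C=(6.4873,5.3512) (cross=62.662)
ex = (C−B)/|BC| = (0.8271,0.5621); ey = (-0.5621,0.8271)
P = B + -0.71·ex + -3.31·ey = (0.3170,-2.8443)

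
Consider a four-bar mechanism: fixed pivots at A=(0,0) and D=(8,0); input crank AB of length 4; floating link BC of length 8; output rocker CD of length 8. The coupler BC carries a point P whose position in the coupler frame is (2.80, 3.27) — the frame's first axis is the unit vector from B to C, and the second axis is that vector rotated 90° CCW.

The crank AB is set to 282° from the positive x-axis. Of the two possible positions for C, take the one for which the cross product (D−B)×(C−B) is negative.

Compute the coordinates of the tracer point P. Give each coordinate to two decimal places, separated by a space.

A=(0,0), D=(8.00,0)
B = A + 4.00·(cos282°, sin282°) = (0.8316, -3.9126)
|BD| = 8.1666
circle(B,8.00) ∩ circle(D,8.00): a=4.0833, h=6.8794
  candidates: C₊=(1.1199,4.0822) cross=56.182; C₋=(7.7117,-7.9948) cross=-56.182
  mode - wants cross < 0 → take C=(7.7117,-7.9948) (cross=-56.182)
ex = (C−B)/|BC| = (0.8600,-0.5103); ey = (0.5103,0.8600)
P = B + 2.80·ex + 3.27·ey = (4.9083,-2.5291)

4.91 -2.53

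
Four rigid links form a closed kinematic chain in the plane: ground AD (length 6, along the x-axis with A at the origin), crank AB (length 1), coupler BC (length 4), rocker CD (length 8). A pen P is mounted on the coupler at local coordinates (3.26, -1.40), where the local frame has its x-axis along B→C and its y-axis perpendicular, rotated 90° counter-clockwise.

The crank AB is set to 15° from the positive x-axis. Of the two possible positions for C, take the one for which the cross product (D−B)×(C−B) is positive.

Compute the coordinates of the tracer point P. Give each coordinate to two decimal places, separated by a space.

A=(0,0), D=(6.00,0)
B = A + 1.00·(cos15°, sin15°) = (0.9659, 0.2588)
|BD| = 5.0407
circle(B,4.00) ∩ circle(D,8.00): a=-2.2409, h=3.3134
  candidates: C₊=(-1.1019,3.6829) cross=16.702; C₋=(-1.4421,-2.9351) cross=-16.702
  mode + wants cross > 0 → take C=(-1.1019,3.6829) (cross=16.702)
ex = (C−B)/|BC| = (-0.5169,0.8560); ey = (-0.8560,-0.5169)
P = B + 3.26·ex + -1.40·ey = (0.4791,3.7732)

0.48 3.77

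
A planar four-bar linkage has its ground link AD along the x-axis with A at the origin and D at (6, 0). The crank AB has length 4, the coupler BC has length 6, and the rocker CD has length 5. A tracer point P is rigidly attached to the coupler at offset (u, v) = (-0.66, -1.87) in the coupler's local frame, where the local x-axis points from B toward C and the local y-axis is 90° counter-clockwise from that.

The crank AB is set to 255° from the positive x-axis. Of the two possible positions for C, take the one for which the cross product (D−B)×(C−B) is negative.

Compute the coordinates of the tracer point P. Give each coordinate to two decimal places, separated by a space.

-2.00 -5.60

A=(0,0), D=(6.00,0)
B = A + 4.00·(cos255°, sin255°) = (-1.0353, -3.8637)
|BD| = 8.0264
circle(B,6.00) ∩ circle(D,5.00): a=4.6984, h=3.7316
  candidates: C₊=(1.2867,1.6688) cross=29.951; C₋=(4.8793,-4.8728) cross=-29.951
  mode - wants cross < 0 → take C=(4.8793,-4.8728) (cross=-29.951)
ex = (C−B)/|BC| = (0.9858,-0.1682); ey = (0.1682,0.9858)
P = B + -0.66·ex + -1.87·ey = (-2.0004,-5.5961)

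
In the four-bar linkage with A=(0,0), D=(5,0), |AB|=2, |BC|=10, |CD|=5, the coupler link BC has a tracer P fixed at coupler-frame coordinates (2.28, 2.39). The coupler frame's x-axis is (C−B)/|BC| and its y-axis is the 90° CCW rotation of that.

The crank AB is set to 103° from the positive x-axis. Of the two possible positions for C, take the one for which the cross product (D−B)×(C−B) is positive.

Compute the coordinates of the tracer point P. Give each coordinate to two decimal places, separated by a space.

A=(0,0), D=(5.00,0)
B = A + 2.00·(cos103°, sin103°) = (-0.4499, 1.9487)
|BD| = 5.7878
circle(B,10.00) ∩ circle(D,5.00): a=9.3730, h=3.4852
  candidates: C₊=(9.5493,2.0746) cross=20.172; C₋=(7.2024,-4.4888) cross=-20.172
  mode + wants cross > 0 → take C=(9.5493,2.0746) (cross=20.172)
ex = (C−B)/|BC| = (0.9999,0.0126); ey = (-0.0126,0.9999)
P = B + 2.28·ex + 2.39·ey = (1.7998,4.3672)

1.80 4.37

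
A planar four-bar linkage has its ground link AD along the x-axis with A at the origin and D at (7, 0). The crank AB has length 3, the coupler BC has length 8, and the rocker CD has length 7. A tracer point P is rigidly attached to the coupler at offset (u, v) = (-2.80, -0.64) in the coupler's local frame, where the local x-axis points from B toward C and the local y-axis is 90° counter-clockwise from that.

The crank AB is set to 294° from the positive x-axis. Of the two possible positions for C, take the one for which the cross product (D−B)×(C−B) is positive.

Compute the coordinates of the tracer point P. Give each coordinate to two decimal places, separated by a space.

A=(0,0), D=(7.00,0)
B = A + 3.00·(cos294°, sin294°) = (1.2202, -2.7406)
|BD| = 6.3966
circle(B,8.00) ∩ circle(D,7.00): a=4.3708, h=6.7004
  candidates: C₊=(2.2987,5.1863) cross=42.860; C₋=(8.0403,-6.9223) cross=-42.860
  mode + wants cross > 0 → take C=(2.2987,5.1863) (cross=42.860)
ex = (C−B)/|BC| = (0.1348,0.9909); ey = (-0.9909,0.1348)
P = B + -2.80·ex + -0.64·ey = (1.4769,-5.6014)

1.48 -5.60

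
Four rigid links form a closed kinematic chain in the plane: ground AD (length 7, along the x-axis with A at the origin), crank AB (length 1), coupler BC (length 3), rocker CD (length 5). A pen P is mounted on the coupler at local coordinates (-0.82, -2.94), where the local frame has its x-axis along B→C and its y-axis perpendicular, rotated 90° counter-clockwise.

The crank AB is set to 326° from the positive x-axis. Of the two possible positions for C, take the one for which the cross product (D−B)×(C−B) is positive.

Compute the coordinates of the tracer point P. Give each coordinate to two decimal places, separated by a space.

2.89 -2.81

A=(0,0), D=(7.00,0)
B = A + 1.00·(cos326°, sin326°) = (0.8290, -0.5592)
|BD| = 6.1962
circle(B,3.00) ∩ circle(D,5.00): a=1.8070, h=2.3947
  candidates: C₊=(2.4126,1.9888) cross=14.838; C₋=(2.8448,-2.7811) cross=-14.838
  mode + wants cross > 0 → take C=(2.4126,1.9888) (cross=14.838)
ex = (C−B)/|BC| = (0.5278,0.8493); ey = (-0.8493,0.5278)
P = B + -0.82·ex + -2.94·ey = (2.8933,-2.8075)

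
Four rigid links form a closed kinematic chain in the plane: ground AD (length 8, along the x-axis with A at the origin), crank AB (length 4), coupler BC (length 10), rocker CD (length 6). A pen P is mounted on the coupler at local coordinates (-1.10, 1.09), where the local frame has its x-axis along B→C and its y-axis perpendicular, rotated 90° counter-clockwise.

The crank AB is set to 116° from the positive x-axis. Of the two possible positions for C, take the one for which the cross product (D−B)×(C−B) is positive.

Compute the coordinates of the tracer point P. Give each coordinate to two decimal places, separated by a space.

-3.08 4.39

A=(0,0), D=(8.00,0)
B = A + 4.00·(cos116°, sin116°) = (-1.7535, 3.5952)
|BD| = 10.3950
circle(B,10.00) ∩ circle(D,6.00): a=8.2759, h=5.6133
  candidates: C₊=(7.9531,5.9998) cross=58.350; C₋=(4.0703,-4.5340) cross=-58.350
  mode + wants cross > 0 → take C=(7.9531,5.9998) (cross=58.350)
ex = (C−B)/|BC| = (0.9707,0.2405); ey = (-0.2405,0.9707)
P = B + -1.10·ex + 1.09·ey = (-3.0833,4.3887)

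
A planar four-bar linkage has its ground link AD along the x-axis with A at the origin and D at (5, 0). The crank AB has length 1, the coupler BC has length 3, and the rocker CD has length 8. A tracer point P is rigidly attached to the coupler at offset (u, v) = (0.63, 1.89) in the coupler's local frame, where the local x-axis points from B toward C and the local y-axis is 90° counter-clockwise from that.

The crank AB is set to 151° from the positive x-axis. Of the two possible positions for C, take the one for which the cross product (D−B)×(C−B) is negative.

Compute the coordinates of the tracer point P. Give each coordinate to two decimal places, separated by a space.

A=(0,0), D=(5.00,0)
B = A + 1.00·(cos151°, sin151°) = (-0.8746, 0.4848)
|BD| = 5.8946
circle(B,3.00) ∩ circle(D,8.00): a=-1.7180, h=2.4594
  candidates: C₊=(-2.3845,3.0771) cross=14.497; C₋=(-2.7891,-1.8249) cross=-14.497
  mode - wants cross < 0 → take C=(-2.7891,-1.8249) (cross=-14.497)
ex = (C−B)/|BC| = (-0.6382,-0.7699); ey = (0.7699,-0.6382)
P = B + 0.63·ex + 1.89·ey = (0.1785,-1.2063)

0.18 -1.21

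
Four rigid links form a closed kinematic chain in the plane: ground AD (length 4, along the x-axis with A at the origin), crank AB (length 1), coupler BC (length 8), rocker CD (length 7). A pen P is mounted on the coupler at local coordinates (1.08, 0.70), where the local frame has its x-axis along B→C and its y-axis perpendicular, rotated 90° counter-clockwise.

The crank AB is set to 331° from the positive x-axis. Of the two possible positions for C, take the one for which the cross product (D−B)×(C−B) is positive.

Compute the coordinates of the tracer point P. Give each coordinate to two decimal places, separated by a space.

A=(0,0), D=(4.00,0)
B = A + 1.00·(cos331°, sin331°) = (0.8746, -0.4848)
|BD| = 3.1628
circle(B,8.00) ∩ circle(D,7.00): a=3.9527, h=6.9553
  candidates: C₊=(3.7145,6.9942) cross=21.998; C₋=(5.8468,-6.7520) cross=-21.998
  mode + wants cross > 0 → take C=(3.7145,6.9942) (cross=21.998)
ex = (C−B)/|BC| = (0.3550,0.9349); ey = (-0.9349,0.3550)
P = B + 1.08·ex + 0.70·ey = (0.6036,0.7733)

0.60 0.77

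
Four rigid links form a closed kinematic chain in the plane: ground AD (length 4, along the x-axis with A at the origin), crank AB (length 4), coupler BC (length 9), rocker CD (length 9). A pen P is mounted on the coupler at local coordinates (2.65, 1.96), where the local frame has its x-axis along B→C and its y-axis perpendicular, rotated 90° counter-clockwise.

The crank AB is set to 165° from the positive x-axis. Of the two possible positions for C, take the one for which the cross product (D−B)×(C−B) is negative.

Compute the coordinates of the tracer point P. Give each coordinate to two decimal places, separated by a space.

-1.16 -0.85

A=(0,0), D=(4.00,0)
B = A + 4.00·(cos165°, sin165°) = (-3.8637, 1.0353)
|BD| = 7.9316
circle(B,9.00) ∩ circle(D,9.00): a=3.9658, h=8.0791
  candidates: C₊=(1.1227,8.5277) cross=64.080; C₋=(-0.9864,-7.4924) cross=-64.080
  mode - wants cross < 0 → take C=(-0.9864,-7.4924) (cross=-64.080)
ex = (C−B)/|BC| = (0.3197,-0.9475); ey = (0.9475,0.3197)
P = B + 2.65·ex + 1.96·ey = (-1.1594,-0.8490)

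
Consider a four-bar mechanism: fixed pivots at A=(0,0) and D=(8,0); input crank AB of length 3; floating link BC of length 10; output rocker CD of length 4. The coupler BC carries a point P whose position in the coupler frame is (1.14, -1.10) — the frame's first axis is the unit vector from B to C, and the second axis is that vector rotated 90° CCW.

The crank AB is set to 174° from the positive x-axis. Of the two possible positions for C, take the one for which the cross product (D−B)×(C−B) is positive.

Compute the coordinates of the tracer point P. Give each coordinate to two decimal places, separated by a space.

-1.54 -0.34

A=(0,0), D=(8.00,0)
B = A + 3.00·(cos174°, sin174°) = (-2.9836, 0.3136)
|BD| = 10.9880
circle(B,10.00) ∩ circle(D,4.00): a=9.3164, h=3.6339
  candidates: C₊=(6.4327,3.6802) cross=39.930; C₋=(6.2253,-3.5847) cross=-39.930
  mode + wants cross > 0 → take C=(6.4327,3.6802) (cross=39.930)
ex = (C−B)/|BC| = (0.9416,0.3367); ey = (-0.3367,0.9416)
P = B + 1.14·ex + -1.10·ey = (-1.5398,-0.3384)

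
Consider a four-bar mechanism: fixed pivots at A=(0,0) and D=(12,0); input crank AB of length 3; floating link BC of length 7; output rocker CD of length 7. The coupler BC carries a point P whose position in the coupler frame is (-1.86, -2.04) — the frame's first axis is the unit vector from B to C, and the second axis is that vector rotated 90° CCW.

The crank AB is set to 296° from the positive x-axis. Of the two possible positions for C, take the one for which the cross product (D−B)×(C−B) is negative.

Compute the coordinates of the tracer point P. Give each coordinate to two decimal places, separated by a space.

A=(0,0), D=(12.00,0)
B = A + 3.00·(cos296°, sin296°) = (1.3151, -2.6964)
|BD| = 11.0199
circle(B,7.00) ∩ circle(D,7.00): a=5.5099, h=4.3175
  candidates: C₊=(5.6011,2.8381) cross=47.578; C₋=(7.7140,-5.5344) cross=-47.578
  mode - wants cross < 0 → take C=(7.7140,-5.5344) (cross=-47.578)
ex = (C−B)/|BC| = (0.9141,-0.4054); ey = (0.4054,0.9141)
P = B + -1.86·ex + -2.04·ey = (-1.2122,-3.8071)

-1.21 -3.81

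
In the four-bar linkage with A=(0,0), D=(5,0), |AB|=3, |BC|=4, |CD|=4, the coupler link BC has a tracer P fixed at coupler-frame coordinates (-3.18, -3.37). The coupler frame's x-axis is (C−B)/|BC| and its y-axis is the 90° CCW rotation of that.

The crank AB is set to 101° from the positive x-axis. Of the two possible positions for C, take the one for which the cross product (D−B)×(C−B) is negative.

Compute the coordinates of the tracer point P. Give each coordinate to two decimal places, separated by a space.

-4.95 4.47

A=(0,0), D=(5.00,0)
B = A + 3.00·(cos101°, sin101°) = (-0.5724, 2.9449)
|BD| = 6.3027
circle(B,4.00) ∩ circle(D,4.00): a=3.1514, h=2.4635
  candidates: C₊=(3.3648,3.6505) cross=15.527; C₋=(1.0627,-0.7056) cross=-15.527
  mode - wants cross < 0 → take C=(1.0627,-0.7056) (cross=-15.527)
ex = (C−B)/|BC| = (0.4088,-0.9126); ey = (0.9126,0.4088)
P = B + -3.18·ex + -3.37·ey = (-4.9479,4.4694)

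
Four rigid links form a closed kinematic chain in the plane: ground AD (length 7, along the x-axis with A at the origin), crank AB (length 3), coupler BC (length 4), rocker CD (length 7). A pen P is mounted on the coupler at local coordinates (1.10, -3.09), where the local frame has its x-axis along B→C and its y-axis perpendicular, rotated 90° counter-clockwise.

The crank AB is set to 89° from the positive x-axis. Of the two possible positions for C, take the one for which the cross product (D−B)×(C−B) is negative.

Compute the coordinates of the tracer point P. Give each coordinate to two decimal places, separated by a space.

-3.03 1.88

A=(0,0), D=(7.00,0)
B = A + 3.00·(cos89°, sin89°) = (0.0524, 2.9995)
|BD| = 7.5675
circle(B,4.00) ∩ circle(D,7.00): a=1.6034, h=3.6646
  candidates: C₊=(2.9769,5.7284) cross=27.732; C₋=(0.0719,-1.0004) cross=-27.732
  mode - wants cross < 0 → take C=(0.0719,-1.0004) (cross=-27.732)
ex = (C−B)/|BC| = (0.0049,-1.0000); ey = (1.0000,0.0049)
P = B + 1.10·ex + -3.09·ey = (-3.0322,1.8845)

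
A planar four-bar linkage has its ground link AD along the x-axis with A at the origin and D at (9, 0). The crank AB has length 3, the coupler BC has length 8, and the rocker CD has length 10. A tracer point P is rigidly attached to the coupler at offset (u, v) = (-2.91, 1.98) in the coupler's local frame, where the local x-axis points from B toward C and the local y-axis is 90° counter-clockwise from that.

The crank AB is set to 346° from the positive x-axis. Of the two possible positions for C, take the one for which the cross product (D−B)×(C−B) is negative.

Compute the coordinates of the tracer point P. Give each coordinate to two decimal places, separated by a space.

4.48 2.42

A=(0,0), D=(9.00,0)
B = A + 3.00·(cos346°, sin346°) = (2.9109, -0.7258)
|BD| = 6.1322
circle(B,8.00) ∩ circle(D,10.00): a=0.1308, h=7.9989
  candidates: C₊=(2.0941,7.2324) cross=49.051; C₋=(3.9875,-8.6530) cross=-49.051
  mode - wants cross < 0 → take C=(3.9875,-8.6530) (cross=-49.051)
ex = (C−B)/|BC| = (0.1346,-0.9909); ey = (0.9909,0.1346)
P = B + -2.91·ex + 1.98·ey = (4.4813,2.4242)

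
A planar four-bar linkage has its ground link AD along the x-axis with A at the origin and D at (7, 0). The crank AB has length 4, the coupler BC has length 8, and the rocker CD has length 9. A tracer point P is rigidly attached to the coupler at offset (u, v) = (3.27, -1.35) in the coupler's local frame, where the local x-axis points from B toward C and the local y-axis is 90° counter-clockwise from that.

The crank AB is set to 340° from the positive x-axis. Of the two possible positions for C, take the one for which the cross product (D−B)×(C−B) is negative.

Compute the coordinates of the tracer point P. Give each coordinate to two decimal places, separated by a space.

3.50 -4.90

A=(0,0), D=(7.00,0)
B = A + 4.00·(cos340°, sin340°) = (3.7588, -1.3681)
|BD| = 3.5181
circle(B,8.00) ∩ circle(D,9.00): a=-0.6570, h=7.9730
  candidates: C₊=(0.0531,5.7219) cross=28.050; C₋=(6.2539,-8.9690) cross=-28.050
  mode - wants cross < 0 → take C=(6.2539,-8.9690) (cross=-28.050)
ex = (C−B)/|BC| = (0.3119,-0.9501); ey = (0.9501,0.3119)
P = B + 3.27·ex + -1.35·ey = (3.4960,-4.8960)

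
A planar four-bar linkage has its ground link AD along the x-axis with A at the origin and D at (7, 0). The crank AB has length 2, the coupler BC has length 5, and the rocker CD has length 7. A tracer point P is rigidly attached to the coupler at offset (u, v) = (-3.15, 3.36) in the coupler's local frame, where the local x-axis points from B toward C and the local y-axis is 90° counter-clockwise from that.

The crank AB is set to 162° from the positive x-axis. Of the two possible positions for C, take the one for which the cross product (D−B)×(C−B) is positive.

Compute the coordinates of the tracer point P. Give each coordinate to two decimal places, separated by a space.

A=(0,0), D=(7.00,0)
B = A + 2.00·(cos162°, sin162°) = (-1.9021, 0.6180)
|BD| = 8.9235
circle(B,5.00) ∩ circle(D,7.00): a=3.1170, h=3.9095
  candidates: C₊=(1.4782,4.3023) cross=34.887; C₋=(0.9366,-3.4980) cross=-34.887
  mode + wants cross > 0 → take C=(1.4782,4.3023) (cross=34.887)
ex = (C−B)/|BC| = (0.6761,0.7368); ey = (-0.7368,0.6761)
P = B + -3.15·ex + 3.36·ey = (-6.5075,0.5685)

-6.51 0.57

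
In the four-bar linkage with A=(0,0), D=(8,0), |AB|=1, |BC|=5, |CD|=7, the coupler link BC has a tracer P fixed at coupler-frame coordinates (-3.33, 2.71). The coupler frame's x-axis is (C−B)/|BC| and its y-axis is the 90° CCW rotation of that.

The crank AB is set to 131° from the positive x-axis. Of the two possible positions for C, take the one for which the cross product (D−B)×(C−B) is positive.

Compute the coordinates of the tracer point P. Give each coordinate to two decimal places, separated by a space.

A=(0,0), D=(8.00,0)
B = A + 1.00·(cos131°, sin131°) = (-0.6561, 0.7547)
|BD| = 8.6889
circle(B,5.00) ∩ circle(D,7.00): a=2.9634, h=4.0272
  candidates: C₊=(2.6459,4.5093) cross=34.992; C₋=(1.9463,-3.5147) cross=-34.992
  mode + wants cross > 0 → take C=(2.6459,4.5093) (cross=34.992)
ex = (C−B)/|BC| = (0.6604,0.7509); ey = (-0.7509,0.6604)
P = B + -3.33·ex + 2.71·ey = (-4.8902,0.0438)

-4.89 0.04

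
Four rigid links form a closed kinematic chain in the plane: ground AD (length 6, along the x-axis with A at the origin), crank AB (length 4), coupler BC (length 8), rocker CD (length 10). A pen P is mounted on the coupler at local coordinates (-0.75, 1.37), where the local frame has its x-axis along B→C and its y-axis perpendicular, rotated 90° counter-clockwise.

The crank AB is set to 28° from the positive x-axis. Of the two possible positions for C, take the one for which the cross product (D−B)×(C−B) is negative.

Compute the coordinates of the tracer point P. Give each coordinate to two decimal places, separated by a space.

A=(0,0), D=(6.00,0)
B = A + 4.00·(cos28°, sin28°) = (3.5318, 1.8779)
|BD| = 3.1014
circle(B,8.00) ∩ circle(D,10.00): a=-4.2532, h=6.7757
  candidates: C₊=(4.2496,9.8456) cross=21.014; C₋=(-3.9558,-0.9392) cross=-21.014
  mode - wants cross < 0 → take C=(-3.9558,-0.9392) (cross=-21.014)
ex = (C−B)/|BC| = (-0.9359,-0.3521); ey = (0.3521,-0.9359)
P = B + -0.75·ex + 1.37·ey = (4.7162,0.8597)

4.72 0.86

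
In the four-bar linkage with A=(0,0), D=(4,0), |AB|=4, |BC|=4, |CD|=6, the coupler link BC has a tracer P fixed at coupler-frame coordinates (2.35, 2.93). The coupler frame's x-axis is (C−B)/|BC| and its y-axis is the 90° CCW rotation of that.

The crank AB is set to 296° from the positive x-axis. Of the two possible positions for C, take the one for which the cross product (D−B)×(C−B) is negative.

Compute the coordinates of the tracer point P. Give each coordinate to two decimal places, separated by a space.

A=(0,0), D=(4.00,0)
B = A + 4.00·(cos296°, sin296°) = (1.7535, -3.5952)
|BD| = 4.2394
circle(B,4.00) ∩ circle(D,6.00): a=-0.2392, h=3.9928
  candidates: C₊=(-1.7594,-1.6821) cross=16.927; C₋=(5.0129,-5.9139) cross=-16.927
  mode - wants cross < 0 → take C=(5.0129,-5.9139) (cross=-16.927)
ex = (C−B)/|BC| = (0.8148,-0.5797); ey = (0.5797,0.8148)
P = B + 2.35·ex + 2.93·ey = (5.3668,-2.5699)

5.37 -2.57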